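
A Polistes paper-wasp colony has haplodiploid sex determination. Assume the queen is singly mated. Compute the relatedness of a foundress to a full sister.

0.75

Haplodiploid full sisters inherit their father's entire haploid genome identically (contributing 1/2) and on average half of their mother's contribution (1/2 · 1/2 = 1/4); r = 1/2 + 1/4 = 3/4.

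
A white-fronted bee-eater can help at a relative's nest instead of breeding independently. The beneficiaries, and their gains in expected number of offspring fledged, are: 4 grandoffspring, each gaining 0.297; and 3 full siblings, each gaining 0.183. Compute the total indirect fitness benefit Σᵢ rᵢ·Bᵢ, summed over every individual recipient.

0.5715

r to a grandoffspring = 0.25 (two parent–offspring links: r = (1/2)^2 = 1/4).
r to a full sibling = 1/2 (full sibs share both parents — two paths of length 2: r = 2·(1/2)^2 = 1/2).
Summing one r·B term per recipient: 4·0.25·0.297 + 3·0.5·0.183 = 0.5715.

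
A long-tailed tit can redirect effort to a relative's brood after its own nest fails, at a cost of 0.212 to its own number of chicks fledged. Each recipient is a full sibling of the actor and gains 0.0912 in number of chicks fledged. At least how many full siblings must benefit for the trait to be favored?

r to a full sibling = 1/2 (full sibs share both parents — two paths of length 2: r = 2·(1/2)^2 = 1/2).
Hamilton's rule: n·r·B > C  ⇒  n > C/(r·B) = 0.212/(0.5·0.0912) = 4.649.
The smallest integer exceeding 4.649 is 5.

5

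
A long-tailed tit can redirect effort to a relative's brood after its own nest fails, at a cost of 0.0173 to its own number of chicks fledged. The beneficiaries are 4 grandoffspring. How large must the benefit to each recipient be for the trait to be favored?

r to a grandoffspring = 0.25 (two parent–offspring links: r = (1/2)^2 = 1/4).
Hamilton's rule with n recipients of equal r: n·r·B > C, so B > C/(n·r) = 0.0173/(4·0.25) = 0.0173.

0.0173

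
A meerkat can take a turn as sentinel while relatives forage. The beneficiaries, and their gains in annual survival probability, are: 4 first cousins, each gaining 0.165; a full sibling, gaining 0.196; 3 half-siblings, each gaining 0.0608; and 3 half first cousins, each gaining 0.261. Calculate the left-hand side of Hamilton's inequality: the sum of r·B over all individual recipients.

r to a first cousin = 0.125 (first cousins share one grandparent pair — two paths of length 4: r = 2·(1/2)^4 = 1/8).
r to a full sibling = 0.5 (full sibs share both parents — two paths of length 2: r = 2·(1/2)^2 = 1/2).
r to a half-sibling = 1/4 (half-sibs share one parent — one path of length 2: r = (1/2)^2 = 1/4).
r to a half first cousin = 0.0625 (half first cousins share one grandparent — one path of length 4: r = (1/2)^4 = 1/16).
Summing one r·B term per recipient: 4·0.125·0.165 + 1·0.5·0.196 + 3·0.25·0.0608 + 3·0.0625·0.261 = 0.2750375.

0.2750375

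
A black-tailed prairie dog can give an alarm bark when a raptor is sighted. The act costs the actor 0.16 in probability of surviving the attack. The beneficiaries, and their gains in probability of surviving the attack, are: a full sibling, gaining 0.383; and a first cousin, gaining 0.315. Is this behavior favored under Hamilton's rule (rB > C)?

Yes

Hamilton's rule: the trait is favored when the sum of r·B over every recipient exceeds the actor's cost C.
r to a full sibling = 1/2 (full sibs share both parents — two paths of length 2: r = 2·(1/2)^2 = 1/2).
r to a first cousin = 0.125 (first cousins share one grandparent pair — two paths of length 4: r = 2·(1/2)^4 = 1/8).
Summing one r·B term per recipient: 1·0.5·0.383 + 1·0.125·0.315 = 0.230875.
0.230875 > 0.16: the indirect benefit exceeds the cost.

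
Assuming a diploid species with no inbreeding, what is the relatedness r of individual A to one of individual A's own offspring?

0.5

Each parent–offspring link contributes a factor of 1/2, and independent paths through distinct common ancestors add.
One parent–offspring link: r = (1/2)^1 = 1/2.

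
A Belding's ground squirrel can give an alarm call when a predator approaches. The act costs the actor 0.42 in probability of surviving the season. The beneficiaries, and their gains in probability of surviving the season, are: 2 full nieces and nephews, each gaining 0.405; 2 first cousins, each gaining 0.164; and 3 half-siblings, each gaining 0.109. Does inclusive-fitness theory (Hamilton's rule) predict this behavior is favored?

Hamilton's rule: the trait is favored when the sum of r·B over every recipient exceeds the actor's cost C.
r to a full niece or nephew = 1/4 (full aunt/uncle↔niece/nephew: two paths of length 3 through the shared grandparent pair: r = 2·(1/2)^3 = 1/4).
r to a first cousin = 0.125 (first cousins share one grandparent pair — two paths of length 4: r = 2·(1/2)^4 = 1/8).
r to a half-sibling = 0.25 (half-sibs share one parent — one path of length 2: r = (1/2)^2 = 1/4).
Summing one r·B term per recipient: 2·0.25·0.405 + 2·0.125·0.164 + 3·0.25·0.109 = 0.32525.
0.32525 < 0.42: the indirect benefit is less than the cost.

No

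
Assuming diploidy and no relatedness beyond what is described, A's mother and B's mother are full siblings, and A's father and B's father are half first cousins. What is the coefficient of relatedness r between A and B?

Wright's path rule: contributions from independent ancestry routes add.
A and B are related in two ways: first cousins through their mothers (r = 1/8) and half second cousins through their fathers (r = 1/64).
r = 1/8 + 1/64 = 9/64 = 0.140625.

0.140625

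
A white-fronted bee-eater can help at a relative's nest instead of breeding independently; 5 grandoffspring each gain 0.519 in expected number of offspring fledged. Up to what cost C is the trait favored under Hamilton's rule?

0.64875

r to a grandoffspring = 1/4 (two parent–offspring links: r = (1/2)^2 = 1/4).
Hamilton's rule: n·r·B > C, so the trait is favored while C < n·r·B = 5·0.25·0.519 = 0.64875.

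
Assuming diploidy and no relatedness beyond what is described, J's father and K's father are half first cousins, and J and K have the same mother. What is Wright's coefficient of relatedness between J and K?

Relatedness sums over independent paths through distinct common ancestors.
J and K are related in two ways: half second cousins through their fathers (r = 1/64) and half-sibs through their shared mother (r = 1/4).
r = 1/64 + 1/4 = 17/64 = 0.265625.

0.265625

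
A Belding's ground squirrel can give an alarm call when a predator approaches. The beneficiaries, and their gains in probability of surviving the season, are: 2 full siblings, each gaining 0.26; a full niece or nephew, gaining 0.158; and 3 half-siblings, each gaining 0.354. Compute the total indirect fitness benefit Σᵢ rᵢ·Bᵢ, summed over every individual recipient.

r to a full sibling = 0.5 (full sibs share both parents — two paths of length 2: r = 2·(1/2)^2 = 1/2).
r to a full niece or nephew = 1/4 (full aunt/uncle↔niece/nephew: two paths of length 3 through the shared grandparent pair: r = 2·(1/2)^3 = 1/4).
r to a half-sibling = 1/4 (half-sibs share one parent — one path of length 2: r = (1/2)^2 = 1/4).
Summing one r·B term per recipient: 2·0.5·0.26 + 1·0.25·0.158 + 3·0.25·0.354 = 0.565.

0.565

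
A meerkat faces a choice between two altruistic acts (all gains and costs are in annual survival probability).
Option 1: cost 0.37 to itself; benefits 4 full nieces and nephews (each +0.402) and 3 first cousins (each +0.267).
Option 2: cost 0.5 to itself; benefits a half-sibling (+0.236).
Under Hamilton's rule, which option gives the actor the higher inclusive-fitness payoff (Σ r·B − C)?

Option 1

Option 1: r to a full niece or nephew = 0.25.
Option 1: r to a first cousin = 0.125.
Option 1: Σ r·B − C = (4·0.25·0.402 + 3·0.125·0.267) − 0.37 = 0.132125.
Option 2: r to a half-sibling = 0.25.
Option 2: Σ r·B − C = (1·0.25·0.236) − 0.5 = -0.441.
Option 1 has the higher net inclusive-fitness payoff.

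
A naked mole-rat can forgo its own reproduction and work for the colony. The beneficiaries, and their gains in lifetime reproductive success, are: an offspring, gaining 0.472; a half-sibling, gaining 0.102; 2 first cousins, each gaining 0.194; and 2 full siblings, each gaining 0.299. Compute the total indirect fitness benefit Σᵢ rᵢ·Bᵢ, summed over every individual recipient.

0.609

r to an offspring = 1/2 (one parent–offspring link: r = (1/2)^1 = 1/2).
r to a half-sibling = 0.25 (half-sibs share one parent — one path of length 2: r = (1/2)^2 = 1/4).
r to a first cousin = 1/8 (first cousins share one grandparent pair — two paths of length 4: r = 2·(1/2)^4 = 1/8).
r to a full sibling = 1/2 (full sibs share both parents — two paths of length 2: r = 2·(1/2)^2 = 1/2).
Summing one r·B term per recipient: 1·0.5·0.472 + 1·0.25·0.102 + 2·0.125·0.194 + 2·0.5·0.299 = 0.609.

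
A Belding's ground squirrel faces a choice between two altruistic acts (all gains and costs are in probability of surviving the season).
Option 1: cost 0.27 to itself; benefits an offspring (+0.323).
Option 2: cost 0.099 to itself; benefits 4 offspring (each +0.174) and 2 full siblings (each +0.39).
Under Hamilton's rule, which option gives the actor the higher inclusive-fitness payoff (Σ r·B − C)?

Option 2

Option 1: r to an offspring = 0.5.
Option 1: Σ r·B − C = (1·0.5·0.323) − 0.27 = -0.1085.
Option 2: r to an offspring = 0.5.
Option 2: r to a full sibling = 0.5.
Option 2: Σ r·B − C = (4·0.5·0.174 + 2·0.5·0.39) − 0.099 = 0.639.
Option 2 has the higher net inclusive-fitness payoff.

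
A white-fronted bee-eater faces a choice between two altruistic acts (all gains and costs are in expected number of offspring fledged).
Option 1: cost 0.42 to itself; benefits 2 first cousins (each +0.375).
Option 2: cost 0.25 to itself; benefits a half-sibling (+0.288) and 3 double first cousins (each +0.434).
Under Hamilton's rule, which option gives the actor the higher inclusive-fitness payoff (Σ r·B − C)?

Option 1: r to a first cousin = 0.125.
Option 1: Σ r·B − C = (2·0.125·0.375) − 0.42 = -0.32625.
Option 2: r to a half-sibling = 0.25.
Option 2: r to a double first cousin = 0.25.
Option 2: Σ r·B − C = (1·0.25·0.288 + 3·0.25·0.434) − 0.25 = 0.1475.
Option 2 has the higher net inclusive-fitness payoff.

Option 2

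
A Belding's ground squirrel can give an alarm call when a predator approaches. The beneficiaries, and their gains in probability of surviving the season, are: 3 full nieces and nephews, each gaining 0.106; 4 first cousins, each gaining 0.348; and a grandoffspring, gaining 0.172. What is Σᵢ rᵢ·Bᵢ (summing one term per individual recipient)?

0.2965

r to a full niece or nephew = 1/4 (full aunt/uncle↔niece/nephew: two paths of length 3 through the shared grandparent pair: r = 2·(1/2)^3 = 1/4).
r to a first cousin = 0.125 (first cousins share one grandparent pair — two paths of length 4: r = 2·(1/2)^4 = 1/8).
r to a grandoffspring = 1/4 (two parent–offspring links: r = (1/2)^2 = 1/4).
Summing one r·B term per recipient: 3·0.25·0.106 + 4·0.125·0.348 + 1·0.25·0.172 = 0.2965.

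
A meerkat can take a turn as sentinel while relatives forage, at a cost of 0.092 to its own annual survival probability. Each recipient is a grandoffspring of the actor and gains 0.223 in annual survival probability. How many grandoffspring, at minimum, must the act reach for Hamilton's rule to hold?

2

r to a grandoffspring = 0.25 (two parent–offspring links: r = (1/2)^2 = 1/4).
Hamilton's rule: n·r·B > C  ⇒  n > C/(r·B) = 0.092/(0.25·0.223) = 1.65.
The smallest integer exceeding 1.65 is 2.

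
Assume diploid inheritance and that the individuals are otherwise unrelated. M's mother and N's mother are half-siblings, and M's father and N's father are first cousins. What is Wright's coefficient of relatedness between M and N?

0.09375

Independent pedigree routes through distinct common ancestors add.
M and N are related in two ways: half first cousins through their mothers (r = 1/16) and second cousins through their fathers (r = 1/32).
r = 1/16 + 1/32 = 3/32 = 0.09375.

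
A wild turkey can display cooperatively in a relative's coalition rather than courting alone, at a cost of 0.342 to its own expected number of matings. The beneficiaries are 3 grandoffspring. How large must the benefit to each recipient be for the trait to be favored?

0.456

r to a grandoffspring = 0.25 (two parent–offspring links: r = (1/2)^2 = 1/4).
Hamilton's rule with n recipients of equal r: n·r·B > C, so B > C/(n·r) = 0.342/(3·0.25) = 0.456.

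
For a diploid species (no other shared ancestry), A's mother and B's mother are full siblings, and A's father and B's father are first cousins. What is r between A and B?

Wright's path rule: contributions from independent ancestry routes add.
A and B are related in two ways: first cousins through their mothers (r = 1/8) and second cousins through their fathers (r = 1/32).
r = 1/8 + 1/32 = 0.15625.

0.15625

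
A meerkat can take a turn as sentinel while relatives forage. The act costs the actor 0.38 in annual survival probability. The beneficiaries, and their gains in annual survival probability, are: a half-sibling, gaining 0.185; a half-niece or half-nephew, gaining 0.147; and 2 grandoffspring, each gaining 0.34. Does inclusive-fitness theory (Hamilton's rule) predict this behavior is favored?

Hamilton's rule: the trait is favored when the sum of r·B over every recipient exceeds the actor's cost C.
r to a half-sibling = 0.25 (half-sibs share one parent — one path of length 2: r = (1/2)^2 = 1/4).
r to a half-niece or half-nephew = 0.125 (half-aunt/uncle↔niece/nephew: one path of length 3: r = (1/2)^3 = 1/8).
r to a grandoffspring = 0.25 (two parent–offspring links: r = (1/2)^2 = 1/4).
Summing one r·B term per recipient: 1·0.25·0.185 + 1·0.125·0.147 + 2·0.25·0.34 = 0.234625.
0.234625 < 0.38: the indirect benefit is less than the cost.

No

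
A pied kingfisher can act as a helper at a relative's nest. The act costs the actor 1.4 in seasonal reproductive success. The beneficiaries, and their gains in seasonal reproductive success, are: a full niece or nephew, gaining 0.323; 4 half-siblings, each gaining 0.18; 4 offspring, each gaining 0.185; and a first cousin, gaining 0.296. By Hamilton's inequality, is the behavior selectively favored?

Hamilton's rule: the trait is favored when the sum of r·B over every recipient exceeds the actor's cost C.
r to a full niece or nephew = 1/4 (full aunt/uncle↔niece/nephew: two paths of length 3 through the shared grandparent pair: r = 2·(1/2)^3 = 1/4).
r to a half-sibling = 1/4 (half-sibs share one parent — one path of length 2: r = (1/2)^2 = 1/4).
r to an offspring = 0.5 (one parent–offspring link: r = (1/2)^1 = 1/2).
r to a first cousin = 0.125 (first cousins share one grandparent pair — two paths of length 4: r = 2·(1/2)^4 = 1/8).
Summing one r·B term per recipient: 1·0.25·0.323 + 4·0.25·0.18 + 4·0.5·0.185 + 1·0.125·0.296 = 0.66775.
0.66775 < 1.4: the indirect benefit is less than the cost.

No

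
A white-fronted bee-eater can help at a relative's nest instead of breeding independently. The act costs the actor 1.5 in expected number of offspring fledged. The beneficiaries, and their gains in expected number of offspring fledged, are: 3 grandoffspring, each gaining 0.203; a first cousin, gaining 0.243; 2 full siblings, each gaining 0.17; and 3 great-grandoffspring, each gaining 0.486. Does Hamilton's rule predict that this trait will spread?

Hamilton's rule: the trait is favored when the sum of r·B over every recipient exceeds the actor's cost C.
r to a grandoffspring = 0.25 (two parent–offspring links: r = (1/2)^2 = 1/4).
r to a first cousin = 1/8 (first cousins share one grandparent pair — two paths of length 4: r = 2·(1/2)^4 = 1/8).
r to a full sibling = 0.5 (full sibs share both parents — two paths of length 2: r = 2·(1/2)^2 = 1/2).
r to a great-grandoffspring = 1/8 (three parent–offspring links: r = (1/2)^3 = 1/8).
Summing one r·B term per recipient: 3·0.25·0.203 + 1·0.125·0.243 + 2·0.5·0.17 + 3·0.125·0.486 = 0.534875.
0.534875 < 1.5: the indirect benefit is less than the cost.

No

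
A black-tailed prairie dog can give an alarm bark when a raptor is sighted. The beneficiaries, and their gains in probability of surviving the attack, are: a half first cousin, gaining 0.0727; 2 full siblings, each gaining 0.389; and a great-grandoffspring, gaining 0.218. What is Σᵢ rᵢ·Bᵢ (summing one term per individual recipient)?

r to a half first cousin = 1/16 (half first cousins share one grandparent — one path of length 4: r = (1/2)^4 = 1/16).
r to a full sibling = 1/2 (full sibs share both parents — two paths of length 2: r = 2·(1/2)^2 = 1/2).
r to a great-grandoffspring = 1/8 (three parent–offspring links: r = (1/2)^3 = 1/8).
Summing one r·B term per recipient: 1·0.0625·0.0727 + 2·0.5·0.389 + 1·0.125·0.218 = 0.42079375.

0.42079375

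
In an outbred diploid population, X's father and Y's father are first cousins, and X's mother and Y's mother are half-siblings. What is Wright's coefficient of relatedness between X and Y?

With two independent routes of shared ancestry, r is the sum of the two contributions.
X and Y are related in two ways: second cousins through their fathers (r = 1/32) and half first cousins through their mothers (r = 1/16).
r = 1/32 + 1/16 = 3/32 = 0.09375.

0.09375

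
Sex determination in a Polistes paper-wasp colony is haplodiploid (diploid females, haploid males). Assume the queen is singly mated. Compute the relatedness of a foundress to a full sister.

Haplodiploid full sisters inherit their father's entire haploid genome identically (contributing 1/2) and on average half of their mother's contribution (1/2 · 1/2 = 1/4); r = 1/2 + 1/4 = 3/4.

0.75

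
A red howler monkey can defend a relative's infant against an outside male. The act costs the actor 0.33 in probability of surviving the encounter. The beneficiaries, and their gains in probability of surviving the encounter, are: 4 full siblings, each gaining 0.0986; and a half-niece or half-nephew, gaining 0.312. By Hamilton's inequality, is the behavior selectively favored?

No

Hamilton's rule: the trait is favored when the sum of r·B over every recipient exceeds the actor's cost C.
r to a full sibling = 1/2 (full sibs share both parents — two paths of length 2: r = 2·(1/2)^2 = 1/2).
r to a half-niece or half-nephew = 1/8 (half-aunt/uncle↔niece/nephew: one path of length 3: r = (1/2)^3 = 1/8).
Summing one r·B term per recipient: 4·0.5·0.0986 + 1·0.125·0.312 = 0.2362.
0.2362 < 0.33: the indirect benefit is less than the cost.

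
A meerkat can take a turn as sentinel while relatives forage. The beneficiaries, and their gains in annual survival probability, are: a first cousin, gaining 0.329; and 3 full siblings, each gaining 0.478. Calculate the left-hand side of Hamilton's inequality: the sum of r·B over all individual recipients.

r to a first cousin = 1/8 (first cousins share one grandparent pair — two paths of length 4: r = 2·(1/2)^4 = 1/8).
r to a full sibling = 1/2 (full sibs share both parents — two paths of length 2: r = 2·(1/2)^2 = 1/2).
Summing one r·B term per recipient: 1·0.125·0.329 + 3·0.5·0.478 = 0.758125.

0.758125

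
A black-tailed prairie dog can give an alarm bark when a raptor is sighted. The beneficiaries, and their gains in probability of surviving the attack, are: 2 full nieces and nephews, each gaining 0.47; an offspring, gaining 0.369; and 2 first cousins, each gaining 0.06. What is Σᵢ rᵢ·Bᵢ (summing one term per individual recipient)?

0.4345

r to a full niece or nephew = 1/4 (full aunt/uncle↔niece/nephew: two paths of length 3 through the shared grandparent pair: r = 2·(1/2)^3 = 1/4).
r to an offspring = 0.5 (one parent–offspring link: r = (1/2)^1 = 1/2).
r to a first cousin = 0.125 (first cousins share one grandparent pair — two paths of length 4: r = 2·(1/2)^4 = 1/8).
Summing one r·B term per recipient: 2·0.25·0.47 + 1·0.5·0.369 + 2·0.125·0.06 = 0.4345.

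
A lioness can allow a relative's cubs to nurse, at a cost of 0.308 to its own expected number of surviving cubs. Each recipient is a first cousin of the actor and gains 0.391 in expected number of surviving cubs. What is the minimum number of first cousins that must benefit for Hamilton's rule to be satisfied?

r to a first cousin = 1/8 (first cousins share one grandparent pair — two paths of length 4: r = 2·(1/2)^4 = 1/8).
Hamilton's rule: n·r·B > C  ⇒  n > C/(r·B) = 0.308/(0.125·0.391) = 6.302.
The smallest integer exceeding 6.302 is 7.

7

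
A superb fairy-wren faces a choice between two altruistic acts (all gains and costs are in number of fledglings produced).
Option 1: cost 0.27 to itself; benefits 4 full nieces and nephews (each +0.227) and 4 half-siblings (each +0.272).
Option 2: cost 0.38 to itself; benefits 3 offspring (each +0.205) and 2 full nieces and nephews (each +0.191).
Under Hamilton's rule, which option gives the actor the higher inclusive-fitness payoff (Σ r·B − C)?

Option 1: r to a full niece or nephew = 0.25.
Option 1: r to a half-sibling = 0.25.
Option 1: Σ r·B − C = (4·0.25·0.227 + 4·0.25·0.272) − 0.27 = 0.229.
Option 2: r to an offspring = 0.5.
Option 2: r to a full niece or nephew = 0.25.
Option 2: Σ r·B − C = (3·0.5·0.205 + 2·0.25·0.191) − 0.38 = 0.023.
Option 1 has the higher net inclusive-fitness payoff.

Option 1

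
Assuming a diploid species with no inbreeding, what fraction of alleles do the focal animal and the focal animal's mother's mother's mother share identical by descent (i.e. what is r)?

Each parent–offspring link contributes a factor of 1/2, and independent paths through distinct common ancestors add.
Three parent–offspring links: r = (1/2)^3 = 1/8.

0.125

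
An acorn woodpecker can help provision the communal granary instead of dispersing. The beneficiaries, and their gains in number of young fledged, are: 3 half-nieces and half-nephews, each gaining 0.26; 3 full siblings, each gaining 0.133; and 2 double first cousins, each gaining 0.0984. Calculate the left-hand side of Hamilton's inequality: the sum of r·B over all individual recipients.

0.3462

r to a half-niece or half-nephew = 0.125 (half-aunt/uncle↔niece/nephew: one path of length 3: r = (1/2)^3 = 1/8).
r to a full sibling = 0.5 (full sibs share both parents — two paths of length 2: r = 2·(1/2)^2 = 1/2).
r to a double first cousin = 1/4 (double first cousins share both grandparent pairs — four paths of length 4: r = 4·(1/2)^4 = 1/4).
Summing one r·B term per recipient: 3·0.125·0.26 + 3·0.5·0.133 + 2·0.25·0.0984 = 0.3462.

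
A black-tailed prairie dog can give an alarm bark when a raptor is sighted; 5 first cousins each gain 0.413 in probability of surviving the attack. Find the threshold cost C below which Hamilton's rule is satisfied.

0.258125

r to a first cousin = 1/8 (first cousins share one grandparent pair — two paths of length 4: r = 2·(1/2)^4 = 1/8).
Hamilton's rule: n·r·B > C, so the trait is favored while C < n·r·B = 5·0.125·0.413 = 0.258125.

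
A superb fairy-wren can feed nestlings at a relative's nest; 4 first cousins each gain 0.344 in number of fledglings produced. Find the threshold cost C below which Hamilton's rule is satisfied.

r to a first cousin = 1/8 (first cousins share one grandparent pair — two paths of length 4: r = 2·(1/2)^4 = 1/8).
Hamilton's rule: n·r·B > C, so the trait is favored while C < n·r·B = 4·0.125·0.344 = 0.172.

0.172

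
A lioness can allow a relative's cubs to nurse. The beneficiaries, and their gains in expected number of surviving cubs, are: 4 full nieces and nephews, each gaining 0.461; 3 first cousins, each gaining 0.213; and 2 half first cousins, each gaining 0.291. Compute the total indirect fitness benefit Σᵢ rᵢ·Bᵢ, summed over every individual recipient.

0.57725

r to a full niece or nephew = 1/4 (full aunt/uncle↔niece/nephew: two paths of length 3 through the shared grandparent pair: r = 2·(1/2)^3 = 1/4).
r to a first cousin = 1/8 (first cousins share one grandparent pair — two paths of length 4: r = 2·(1/2)^4 = 1/8).
r to a half first cousin = 1/16 (half first cousins share one grandparent — one path of length 4: r = (1/2)^4 = 1/16).
Summing one r·B term per recipient: 4·0.25·0.461 + 3·0.125·0.213 + 2·0.0625·0.291 = 0.57725.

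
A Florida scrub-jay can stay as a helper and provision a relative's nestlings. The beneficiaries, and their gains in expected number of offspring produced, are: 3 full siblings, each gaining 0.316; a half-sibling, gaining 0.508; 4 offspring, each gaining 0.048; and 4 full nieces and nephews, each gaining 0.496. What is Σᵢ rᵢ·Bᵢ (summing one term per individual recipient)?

r to a full sibling = 0.5 (full sibs share both parents — two paths of length 2: r = 2·(1/2)^2 = 1/2).
r to a half-sibling = 0.25 (half-sibs share one parent — one path of length 2: r = (1/2)^2 = 1/4).
r to an offspring = 0.5 (one parent–offspring link: r = (1/2)^1 = 1/2).
r to a full niece or nephew = 0.25 (full aunt/uncle↔niece/nephew: two paths of length 3 through the shared grandparent pair: r = 2·(1/2)^3 = 1/4).
Summing one r·B term per recipient: 3·0.5·0.316 + 1·0.25·0.508 + 4·0.5·0.048 + 4·0.25·0.496 = 1.193.

1.193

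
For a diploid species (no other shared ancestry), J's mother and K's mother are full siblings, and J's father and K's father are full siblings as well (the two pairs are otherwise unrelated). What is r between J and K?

0.25

Relatedness sums over independent paths through distinct common ancestors.
J and K are related in two ways: first cousins through their mothers (r = 1/8) and first cousins through their fathers (r = 1/8) — i.e. double first cousins.
r = 1/8 + 1/8 = 0.25.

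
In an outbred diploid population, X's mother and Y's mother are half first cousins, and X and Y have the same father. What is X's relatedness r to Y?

Wright's path rule: contributions from independent ancestry routes add.
X and Y are related in two ways: half second cousins through their mothers (r = 1/64) and half-sibs through their shared father (r = 1/4).
r = 1/64 + 1/4 = 17/64 = 0.265625.

0.265625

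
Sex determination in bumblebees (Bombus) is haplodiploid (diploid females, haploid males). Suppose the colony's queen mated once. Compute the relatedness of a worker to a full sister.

0.75

Haplodiploid full sisters inherit their father's entire haploid genome identically (contributing 1/2) and on average half of their mother's contribution (1/2 · 1/2 = 1/4); r = 1/2 + 1/4 = 3/4.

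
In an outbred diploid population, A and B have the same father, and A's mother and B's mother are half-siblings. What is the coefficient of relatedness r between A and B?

0.3125

Relatedness sums over independent paths through distinct common ancestors.
A and B are related in two ways: half-sibs through their shared father (r = 1/4) and half first cousins through their mothers (r = 1/16).
r = 1/4 + 1/16 = 5/16 = 0.3125.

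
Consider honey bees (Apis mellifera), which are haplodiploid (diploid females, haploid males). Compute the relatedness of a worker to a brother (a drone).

0.25

Her haploid brother carries none of their father's genes and a random half of their mother's genome; that half matches the maternal half of her own genome with probability 1/2: r = 1/2 · 1/2 = 1/4.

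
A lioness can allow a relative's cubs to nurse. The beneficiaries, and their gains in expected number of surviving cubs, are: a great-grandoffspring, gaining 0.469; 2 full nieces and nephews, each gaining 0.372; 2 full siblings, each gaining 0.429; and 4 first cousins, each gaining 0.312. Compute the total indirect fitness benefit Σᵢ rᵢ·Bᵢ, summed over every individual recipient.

0.829625

r to a great-grandoffspring = 1/8 (three parent–offspring links: r = (1/2)^3 = 1/8).
r to a full niece or nephew = 1/4 (full aunt/uncle↔niece/nephew: two paths of length 3 through the shared grandparent pair: r = 2·(1/2)^3 = 1/4).
r to a full sibling = 1/2 (full sibs share both parents — two paths of length 2: r = 2·(1/2)^2 = 1/2).
r to a first cousin = 0.125 (first cousins share one grandparent pair — two paths of length 4: r = 2·(1/2)^4 = 1/8).
Summing one r·B term per recipient: 1·0.125·0.469 + 2·0.25·0.372 + 2·0.5·0.429 + 4·0.125·0.312 = 0.829625.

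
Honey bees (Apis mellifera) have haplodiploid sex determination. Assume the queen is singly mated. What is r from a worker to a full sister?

0.75

Haplodiploid full sisters inherit their father's entire haploid genome identically (contributing 1/2) and on average half of their mother's contribution (1/2 · 1/2 = 1/4); r = 1/2 + 1/4 = 3/4.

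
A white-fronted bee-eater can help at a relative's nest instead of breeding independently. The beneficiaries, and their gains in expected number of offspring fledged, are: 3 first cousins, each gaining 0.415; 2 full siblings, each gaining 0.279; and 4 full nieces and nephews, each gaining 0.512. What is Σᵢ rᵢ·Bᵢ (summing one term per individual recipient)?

0.946625

r to a first cousin = 1/8 (first cousins share one grandparent pair — two paths of length 4: r = 2·(1/2)^4 = 1/8).
r to a full sibling = 1/2 (full sibs share both parents — two paths of length 2: r = 2·(1/2)^2 = 1/2).
r to a full niece or nephew = 0.25 (full aunt/uncle↔niece/nephew: two paths of length 3 through the shared grandparent pair: r = 2·(1/2)^3 = 1/4).
Summing one r·B term per recipient: 3·0.125·0.415 + 2·0.5·0.279 + 4·0.25·0.512 = 0.946625.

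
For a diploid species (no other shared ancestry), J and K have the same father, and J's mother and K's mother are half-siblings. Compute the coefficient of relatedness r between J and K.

Wright's path rule: contributions from independent ancestry routes add.
J and K are related in two ways: half-sibs through their shared father (r = 1/4) and half first cousins through their mothers (r = 1/16).
r = 1/4 + 1/16 = 0.3125.

0.3125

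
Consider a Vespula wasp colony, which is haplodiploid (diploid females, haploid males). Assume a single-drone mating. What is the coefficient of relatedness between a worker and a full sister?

Haplodiploid full sisters inherit their father's entire haploid genome identically (contributing 1/2) and on average half of their mother's contribution (1/2 · 1/2 = 1/4); r = 1/2 + 1/4 = 3/4.

0.75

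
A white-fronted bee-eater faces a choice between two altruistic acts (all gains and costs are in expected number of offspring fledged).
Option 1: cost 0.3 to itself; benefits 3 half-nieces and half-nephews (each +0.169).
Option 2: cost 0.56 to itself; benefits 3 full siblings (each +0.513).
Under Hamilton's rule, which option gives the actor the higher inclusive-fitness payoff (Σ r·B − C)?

Option 2

Option 1: r to a half-niece or half-nephew = 0.125.
Option 1: Σ r·B − C = (3·0.125·0.169) − 0.3 = -0.236625.
Option 2: r to a full sibling = 0.5.
Option 2: Σ r·B − C = (3·0.5·0.513) − 0.56 = 0.2095.
Option 2 has the higher net inclusive-fitness payoff.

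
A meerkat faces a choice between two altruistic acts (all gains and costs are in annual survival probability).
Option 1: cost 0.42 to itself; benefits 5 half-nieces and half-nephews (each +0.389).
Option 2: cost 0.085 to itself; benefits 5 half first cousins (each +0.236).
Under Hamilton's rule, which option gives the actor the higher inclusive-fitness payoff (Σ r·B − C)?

Option 2

Option 1: r to a half-niece or half-nephew = 0.125.
Option 1: Σ r·B − C = (5·0.125·0.389) − 0.42 = -0.176875.
Option 2: r to a half first cousin = 0.0625.
Option 2: Σ r·B − C = (5·0.0625·0.236) − 0.085 = -0.01125.
Option 2 has the higher net inclusive-fitness payoff.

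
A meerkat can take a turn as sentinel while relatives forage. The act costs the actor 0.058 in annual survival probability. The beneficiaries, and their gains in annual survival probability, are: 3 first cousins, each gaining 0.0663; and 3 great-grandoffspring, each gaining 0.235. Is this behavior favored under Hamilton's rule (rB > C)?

Yes

Hamilton's rule: the trait is favored when the sum of r·B over every recipient exceeds the actor's cost C.
r to a first cousin = 1/8 (first cousins share one grandparent pair — two paths of length 4: r = 2·(1/2)^4 = 1/8).
r to a great-grandoffspring = 1/8 (three parent–offspring links: r = (1/2)^3 = 1/8).
Summing one r·B term per recipient: 3·0.125·0.0663 + 3·0.125·0.235 = 0.1129875.
0.1129875 > 0.058: the indirect benefit exceeds the cost.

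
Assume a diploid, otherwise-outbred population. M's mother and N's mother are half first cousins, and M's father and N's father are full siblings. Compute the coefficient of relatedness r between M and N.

0.140625

Wright's path rule: contributions from independent ancestry routes add.
M and N are related in two ways: half second cousins through their mothers (r = 1/64) and first cousins through their fathers (r = 1/8).
r = 1/64 + 1/8 = 9/64 = 0.140625.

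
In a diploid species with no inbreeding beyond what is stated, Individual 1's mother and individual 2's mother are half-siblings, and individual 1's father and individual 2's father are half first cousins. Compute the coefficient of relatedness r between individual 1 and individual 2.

With two independent routes of shared ancestry, r is the sum of the two contributions.
Individual 1 and individual 2 are related in two ways: half first cousins through their mothers (r = 1/16) and half second cousins through their fathers (r = 1/64).
r = 1/16 + 1/64 = 5/64 = 0.078125.

0.078125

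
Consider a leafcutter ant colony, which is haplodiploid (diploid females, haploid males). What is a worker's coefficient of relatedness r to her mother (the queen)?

0.5

One meiotic link between diploid queen and diploid daughter: r = 1/2.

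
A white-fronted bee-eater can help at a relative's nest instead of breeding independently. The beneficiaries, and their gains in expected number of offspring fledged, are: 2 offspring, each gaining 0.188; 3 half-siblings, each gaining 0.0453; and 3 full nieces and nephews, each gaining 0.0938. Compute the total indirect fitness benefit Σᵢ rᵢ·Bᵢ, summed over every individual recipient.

r to an offspring = 0.5 (one parent–offspring link: r = (1/2)^1 = 1/2).
r to a half-sibling = 0.25 (half-sibs share one parent — one path of length 2: r = (1/2)^2 = 1/4).
r to a full niece or nephew = 1/4 (full aunt/uncle↔niece/nephew: two paths of length 3 through the shared grandparent pair: r = 2·(1/2)^3 = 1/4).
Summing one r·B term per recipient: 2·0.5·0.188 + 3·0.25·0.0453 + 3·0.25·0.0938 = 0.292325.

0.292325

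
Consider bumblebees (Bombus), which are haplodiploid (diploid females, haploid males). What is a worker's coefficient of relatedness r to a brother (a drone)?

0.25

Her haploid brother carries none of their father's genes and a random half of their mother's genome; that half matches the maternal half of her own genome with probability 1/2: r = 1/2 · 1/2 = 1/4.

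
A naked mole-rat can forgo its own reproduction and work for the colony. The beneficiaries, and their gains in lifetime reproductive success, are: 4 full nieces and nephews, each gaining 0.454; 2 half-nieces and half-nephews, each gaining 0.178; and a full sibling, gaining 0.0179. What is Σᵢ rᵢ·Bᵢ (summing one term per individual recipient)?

0.50745

r to a full niece or nephew = 0.25 (full aunt/uncle↔niece/nephew: two paths of length 3 through the shared grandparent pair: r = 2·(1/2)^3 = 1/4).
r to a half-niece or half-nephew = 1/8 (half-aunt/uncle↔niece/nephew: one path of length 3: r = (1/2)^3 = 1/8).
r to a full sibling = 1/2 (full sibs share both parents — two paths of length 2: r = 2·(1/2)^2 = 1/2).
Summing one r·B term per recipient: 4·0.25·0.454 + 2·0.125·0.178 + 1·0.5·0.0179 = 0.50745.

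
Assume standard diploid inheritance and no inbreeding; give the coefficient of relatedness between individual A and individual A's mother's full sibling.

Each parent–offspring link contributes a factor of 1/2, and independent paths through distinct common ancestors add.
Full aunt/uncle↔niece/nephew: two paths of length 3 through the shared grandparent pair: r = 2·(1/2)^3 = 1/4.

0.25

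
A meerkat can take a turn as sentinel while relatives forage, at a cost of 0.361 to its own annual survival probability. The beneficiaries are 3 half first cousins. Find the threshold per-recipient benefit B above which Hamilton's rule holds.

r to a half first cousin = 1/16 (half first cousins share one grandparent — one path of length 4: r = (1/2)^4 = 1/16).
Hamilton's rule with n recipients of equal r: n·r·B > C, so B > C/(n·r) = 0.361/(3·0.0625) = 1.9253.

1.9253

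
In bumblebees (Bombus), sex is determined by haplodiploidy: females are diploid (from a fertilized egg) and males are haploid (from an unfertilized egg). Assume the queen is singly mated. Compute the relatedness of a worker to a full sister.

Haplodiploid full sisters inherit their father's entire haploid genome identically (contributing 1/2) and on average half of their mother's contribution (1/2 · 1/2 = 1/4); r = 1/2 + 1/4 = 3/4.

0.75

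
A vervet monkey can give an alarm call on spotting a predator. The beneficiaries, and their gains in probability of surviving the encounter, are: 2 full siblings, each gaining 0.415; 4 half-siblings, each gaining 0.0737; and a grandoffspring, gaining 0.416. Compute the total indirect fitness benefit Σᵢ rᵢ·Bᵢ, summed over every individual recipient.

r to a full sibling = 1/2 (full sibs share both parents — two paths of length 2: r = 2·(1/2)^2 = 1/2).
r to a half-sibling = 1/4 (half-sibs share one parent — one path of length 2: r = (1/2)^2 = 1/4).
r to a grandoffspring = 1/4 (two parent–offspring links: r = (1/2)^2 = 1/4).
Summing one r·B term per recipient: 2·0.5·0.415 + 4·0.25·0.0737 + 1·0.25·0.416 = 0.5927.

0.5927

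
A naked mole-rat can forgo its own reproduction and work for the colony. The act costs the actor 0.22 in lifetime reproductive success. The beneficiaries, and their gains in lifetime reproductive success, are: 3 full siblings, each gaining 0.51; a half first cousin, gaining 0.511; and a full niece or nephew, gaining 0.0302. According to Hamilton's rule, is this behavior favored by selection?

Hamilton's rule: the trait is favored when the sum of r·B over every recipient exceeds the actor's cost C.
r to a full sibling = 0.5 (full sibs share both parents — two paths of length 2: r = 2·(1/2)^2 = 1/2).
r to a half first cousin = 0.0625 (half first cousins share one grandparent — one path of length 4: r = (1/2)^4 = 1/16).
r to a full niece or nephew = 1/4 (full aunt/uncle↔niece/nephew: two paths of length 3 through the shared grandparent pair: r = 2·(1/2)^3 = 1/4).
Summing one r·B term per recipient: 3·0.5·0.51 + 1·0.0625·0.511 + 1·0.25·0.0302 = 0.8044875.
0.8044875 > 0.22: the indirect benefit exceeds the cost.

Yes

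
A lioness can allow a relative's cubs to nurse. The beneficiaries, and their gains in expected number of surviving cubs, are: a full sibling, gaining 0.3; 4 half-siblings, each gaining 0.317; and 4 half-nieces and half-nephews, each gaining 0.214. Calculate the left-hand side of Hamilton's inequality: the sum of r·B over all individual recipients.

r to a full sibling = 1/2 (full sibs share both parents — two paths of length 2: r = 2·(1/2)^2 = 1/2).
r to a half-sibling = 1/4 (half-sibs share one parent — one path of length 2: r = (1/2)^2 = 1/4).
r to a half-niece or half-nephew = 0.125 (half-aunt/uncle↔niece/nephew: one path of length 3: r = (1/2)^3 = 1/8).
Summing one r·B term per recipient: 1·0.5·0.3 + 4·0.25·0.317 + 4·0.125·0.214 = 0.574.

0.574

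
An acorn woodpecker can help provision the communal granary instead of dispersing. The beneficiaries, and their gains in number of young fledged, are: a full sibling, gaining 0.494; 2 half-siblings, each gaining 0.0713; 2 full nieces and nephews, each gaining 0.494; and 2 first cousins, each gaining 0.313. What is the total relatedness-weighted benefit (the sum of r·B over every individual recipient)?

r to a full sibling = 0.5 (full sibs share both parents — two paths of length 2: r = 2·(1/2)^2 = 1/2).
r to a half-sibling = 0.25 (half-sibs share one parent — one path of length 2: r = (1/2)^2 = 1/4).
r to a full niece or nephew = 1/4 (full aunt/uncle↔niece/nephew: two paths of length 3 through the shared grandparent pair: r = 2·(1/2)^3 = 1/4).
r to a first cousin = 1/8 (first cousins share one grandparent pair — two paths of length 4: r = 2·(1/2)^4 = 1/8).
Summing one r·B term per recipient: 1·0.5·0.494 + 2·0.25·0.0713 + 2·0.25·0.494 + 2·0.125·0.313 = 0.6079.

0.6079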